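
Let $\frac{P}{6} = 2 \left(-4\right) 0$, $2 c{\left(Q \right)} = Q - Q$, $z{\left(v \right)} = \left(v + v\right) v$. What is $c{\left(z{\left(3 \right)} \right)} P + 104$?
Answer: $104$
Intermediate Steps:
$z{\left(v \right)} = 2 v^{2}$ ($z{\left(v \right)} = 2 v v = 2 v^{2}$)
$c{\left(Q \right)} = 0$ ($c{\left(Q \right)} = \frac{Q - Q}{2} = \frac{1}{2} \cdot 0 = 0$)
$P = 0$ ($P = 6 \cdot 2 \left(-4\right) 0 = 6 \left(\left(-8\right) 0\right) = 6 \cdot 0 = 0$)
$c{\left(z{\left(3 \right)} \right)} P + 104 = 0 \cdot 0 + 104 = 0 + 104 = 104$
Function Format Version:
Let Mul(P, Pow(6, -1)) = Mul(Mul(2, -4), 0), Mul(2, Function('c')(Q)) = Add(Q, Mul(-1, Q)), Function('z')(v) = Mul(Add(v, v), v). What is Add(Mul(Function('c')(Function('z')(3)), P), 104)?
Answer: 104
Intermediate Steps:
Function('z')(v) = Mul(2, Pow(v, 2)) (Function('z')(v) = Mul(Mul(2, v), v) = Mul(2, Pow(v, 2)))
Function('c')(Q) = 0 (Function('c')(Q) = Mul(Rational(1, 2), Add(Q, Mul(-1, Q))) = Mul(Rational(1, 2), 0) = 0)
P = 0 (P = Mul(6, Mul(Mul(2, -4), 0)) = Mul(6, Mul(-8, 0)) = Mul(6, 0) = 0)
Add(Mul(Function('c')(Function('z')(3)), P), 104) = Add(Mul(0, 0), 104) = Add(0, 104) = 104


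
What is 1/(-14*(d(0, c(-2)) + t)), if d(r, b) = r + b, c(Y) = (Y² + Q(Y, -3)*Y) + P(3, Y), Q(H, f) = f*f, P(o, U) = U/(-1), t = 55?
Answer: -1/602 ≈ -0.0016611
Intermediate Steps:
P(o, U) = -U (P(o, U) = U*(-1) = -U)
Q(H, f) = f²
c(Y) = Y² + 8*Y (c(Y) = (Y² + (-3)²*Y) - Y = (Y² + 9*Y) - Y = Y² + 8*Y)
d(r, b) = b + r
1/(-14*(d(0, c(-2)) + t)) = 1/(-14*((-2*(8 - 2) + 0) + 55)) = 1/(-14*((-2*6 + 0) + 55)) = 1/(-14*((-12 + 0) + 55)) = 1/(-14*(-12 + 55)) = 1/(-14*43) = 1/(-602) = -1/602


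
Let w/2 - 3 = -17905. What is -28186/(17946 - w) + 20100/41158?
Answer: -19926097/553060625 ≈ -0.036029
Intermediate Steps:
w = -35804 (w = 6 + 2*(-17905) = 6 - 35810 = -35804)
-28186/(17946 - w) + 20100/41158 = -28186/(17946 - 1*(-35804)) + 20100/41158 = -28186/(17946 + 35804) + 20100*(1/41158) = -28186/53750 + 10050/20579 = -28186*1/53750 + 10050/20579 = -14093/26875 + 10050/20579 = -19926097/553060625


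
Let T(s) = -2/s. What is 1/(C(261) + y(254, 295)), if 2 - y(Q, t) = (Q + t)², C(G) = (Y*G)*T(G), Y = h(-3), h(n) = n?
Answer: -1/301393 ≈ -3.3179e-6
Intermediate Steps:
Y = -3
C(G) = 6 (C(G) = (-3*G)*(-2/G) = 6)
y(Q, t) = 2 - (Q + t)²
1/(C(261) + y(254, 295)) = 1/(6 + (2 - (254 + 295)²)) = 1/(6 + (2 - 1*549²)) = 1/(6 + (2 - 1*301401)) = 1/(6 + (2 - 301401)) = 1/(6 - 301399) = 1/(-301393) = -1/301393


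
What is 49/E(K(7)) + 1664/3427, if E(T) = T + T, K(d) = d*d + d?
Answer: 50613/54832 ≈ 0.92306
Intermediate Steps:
K(d) = d + d² (K(d) = d² + d = d + d²)
E(T) = 2*T
49/E(K(7)) + 1664/3427 = 49/((2*(7*(1 + 7)))) + 1664/3427 = 49/((2*(7*8))) + 1664*(1/3427) = 49/((2*56)) + 1664/3427 = 49/112 + 1664/3427 = 49*(1/112) + 1664/3427 = 7/16 + 1664/3427 = 50613/54832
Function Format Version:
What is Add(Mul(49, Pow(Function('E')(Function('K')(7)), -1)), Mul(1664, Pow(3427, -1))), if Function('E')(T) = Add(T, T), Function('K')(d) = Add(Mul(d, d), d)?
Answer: Rational(50613, 54832) ≈ 0.92306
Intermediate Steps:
Function('K')(d) = Add(d, Pow(d, 2)) (Function('K')(d) = Add(Pow(d, 2), d) = Add(d, Pow(d, 2)))
Function('E')(T) = Mul(2, T)
Add(Mul(49, Pow(Function('E')(Function('K')(7)), -1)), Mul(1664, Pow(3427, -1))) = Add(Mul(49, Pow(Mul(2, Mul(7, Add(1, 7))), -1)), Mul(1664, Pow(3427, -1))) = Add(Mul(49, Pow(Mul(2, Mul(7, 8)), -1)), Mul(1664, Rational(1, 3427))) = Add(Mul(49, Pow(Mul(2, 56), -1)), Rational(1664, 3427)) = Add(Mul(49, Pow(112, -1)), Rational(1664, 3427)) = Add(Mul(49, Rational(1, 112)), Rational(1664, 3427)) = Add(Rational(7, 16), Rational(1664, 3427)) = Rational(50613, 54832)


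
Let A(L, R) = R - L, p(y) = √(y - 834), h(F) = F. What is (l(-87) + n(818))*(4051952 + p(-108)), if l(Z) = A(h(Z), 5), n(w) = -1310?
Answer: -4935277536 - 1218*I*√942 ≈ -4.9353e+9 - 37383.0*I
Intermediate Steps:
p(y) = √(-834 + y)
l(Z) = 5 - Z
(l(-87) + n(818))*(4051952 + p(-108)) = ((5 - 1*(-87)) - 1310)*(4051952 + √(-834 - 108)) = ((5 + 87) - 1310)*(4051952 + √(-942)) = (92 - 1310)*(4051952 + I*√942) = -1218*(4051952 + I*√942) = -4935277536 - 1218*I*√942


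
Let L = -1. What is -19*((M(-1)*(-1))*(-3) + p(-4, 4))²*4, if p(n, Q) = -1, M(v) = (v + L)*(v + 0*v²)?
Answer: -1900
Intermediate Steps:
M(v) = v*(-1 + v) (M(v) = (v - 1)*(v + 0*v²) = (-1 + v)*(v + 0) = (-1 + v)*v = v*(-1 + v))
-19*((M(-1)*(-1))*(-3) + p(-4, 4))²*4 = -19*((-(-1 - 1)*(-1))*(-3) - 1)²*4 = -19*((-1*(-2)*(-1))*(-3) - 1)²*4 = -19*((2*(-1))*(-3) - 1)²*4 = -19*(-2*(-3) - 1)²*4 = -19*(6 - 1)²*4 = -19*5²*4 = -19*25*4 = -475*4 = -1900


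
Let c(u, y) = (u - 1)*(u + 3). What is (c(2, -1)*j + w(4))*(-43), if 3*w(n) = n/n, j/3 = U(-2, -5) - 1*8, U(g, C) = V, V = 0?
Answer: 15437/3 ≈ 5145.7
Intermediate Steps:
U(g, C) = 0
c(u, y) = (-1 + u)*(3 + u)
j = -24 (j = 3*(0 - 1*8) = 3*(0 - 8) = 3*(-8) = -24)
w(n) = 1/3 (w(n) = (n/n)/3 = (1/3)*1 = 1/3)
(c(2, -1)*j + w(4))*(-43) = ((-3 + 2**2 + 2*2)*(-24) + 1/3)*(-43) = ((-3 + 4 + 4)*(-24) + 1/3)*(-43) = (5*(-24) + 1/3)*(-43) = (-120 + 1/3)*(-43) = -359/3*(-43) = 15437/3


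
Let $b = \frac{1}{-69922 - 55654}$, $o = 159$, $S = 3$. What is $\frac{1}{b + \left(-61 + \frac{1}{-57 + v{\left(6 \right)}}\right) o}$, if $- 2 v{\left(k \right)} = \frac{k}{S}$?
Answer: $- \frac{3641704}{35330870417} \approx -0.00010307$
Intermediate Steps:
$b = - \frac{1}{125576}$ ($b = \frac{1}{-125576} = - \frac{1}{125576} \approx -7.9633 \cdot 10^{-6}$)
$v{\left(k \right)} = - \frac{k}{6}$ ($v{\left(k \right)} = - \frac{k \frac{1}{3}}{2} = - \frac{\frac{1}{3} k}{2} = - \frac{k}{6}$)
$\frac{1}{b + \left(-61 + \frac{1}{-57 + v{\left(6 \right)}}\right) o} = \frac{1}{- \frac{1}{125576} + \left(-61 + \frac{1}{-57 - 1}\right) 159} = \frac{1}{- \frac{1}{125576} + \left(-61 + \frac{1}{-58}\right) 159} = \frac{1}{- \frac{1}{125576} + \left(-61 - \frac{1}{58}\right) 159} = \frac{1}{- \frac{1}{125576} - \frac{562701}{58}} = \frac{1}{- \frac{35330870417}{3641704}} = - \frac{3641704}{35330870417}$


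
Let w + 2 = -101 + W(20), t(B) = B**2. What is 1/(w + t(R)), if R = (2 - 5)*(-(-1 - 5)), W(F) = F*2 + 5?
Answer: 1/266 ≈ 0.0037594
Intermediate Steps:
W(F) = 5 + 2*F (W(F) = 2*F + 5 = 5 + 2*F)
R = -18 (R = -(-3)*(-6) = -3*6 = -18)
w = -58 (w = -2 + (-101 + (5 + 2*20)) = -2 + (-101 + (5 + 40)) = -2 + (-101 + 45) = -2 - 56 = -58)
1/(w + t(R)) = 1/(-58 + (-18)**2) = 1/(-58 + 324) = 1/266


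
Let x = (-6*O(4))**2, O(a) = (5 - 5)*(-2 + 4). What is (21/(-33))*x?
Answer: 0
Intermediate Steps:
O(a) = 0 (O(a) = 0*2 = 0)
x = 0 (x = (-6*0)**2 = 0**2 = 0)
(21/(-33))*x = (21/(-33))*0 = (21*(-1/33))*0 = -7/11*0 = 0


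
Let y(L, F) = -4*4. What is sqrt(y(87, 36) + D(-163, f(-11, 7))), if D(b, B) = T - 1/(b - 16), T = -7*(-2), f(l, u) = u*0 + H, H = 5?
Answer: I*sqrt(63903)/179 ≈ 1.4122*I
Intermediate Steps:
y(L, F) = -16
f(l, u) = 5 (f(l, u) = u*0 + 5 = 0 + 5 = 5)
T = 14
D(b, B) = 14 - 1/(-16 + b) (D(b, B) = 14 - 1/(b - 16) = 14 - 1/(-16 + b))
sqrt(y(87, 36) + D(-163, f(-11, 7))) = sqrt(-16 + (-225 + 14*(-163))/(-16 - 163)) = sqrt(-16 + (-225 - 2282)/(-179)) = sqrt(-16 - 1/179*(-2507)) = sqrt(-16 + 2507/179) = sqrt(-357/179) = I*sqrt(63903)/179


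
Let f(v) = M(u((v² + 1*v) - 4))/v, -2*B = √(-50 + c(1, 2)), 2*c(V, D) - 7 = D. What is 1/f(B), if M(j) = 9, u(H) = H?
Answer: -I*√182/36 ≈ -0.37474*I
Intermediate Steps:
c(V, D) = 7/2 + D/2
B = -I*√182/4 (B = -√(-50 + (7/2 + (½)*2))/2 = -√(-50 + (7/2 + 1))/2 = -√(-50 + 9/2)/2 = -I*√182/4 ≈ -3.3727*I)
f(v) = 9/v
1/f(B) = 1/(9/((-I*√182/4))) = 1/(9*(2*I*√182/91)) = 1/(18*I*√182/91) = -I*√182/36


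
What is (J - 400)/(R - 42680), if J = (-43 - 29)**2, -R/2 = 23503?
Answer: -2392/44843 ≈ -0.053342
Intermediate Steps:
R = -47006 (R = -2*23503 = -47006)
J = 5184 (J = (-72)**2 = 5184)
(J - 400)/(R - 42680) = (5184 - 400)/(-47006 - 42680) = 4784/(-89686) = 4784*(-1/89686) = -2392/44843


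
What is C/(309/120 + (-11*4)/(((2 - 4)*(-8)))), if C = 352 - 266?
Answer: -3440/7 ≈ -491.43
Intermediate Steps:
C = 86
C/(309/120 + (-11*4)/(((2 - 4)*(-8)))) = 86/(309/120 + (-11*4)/(((2 - 4)*(-8)))) = 86/(309*(1/120) - 44/((-2*(-8)))) = 86/(103/40 - 44/16) = 86/(103/40 - 44*1/16) = 86/(103/40 - 11/4) = 86/(-7/40) = 86*(-40/7) = -3440/7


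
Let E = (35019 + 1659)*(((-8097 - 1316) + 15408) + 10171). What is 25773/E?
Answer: 8591/197645516 ≈ 4.3467e-5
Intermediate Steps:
E = 592936548 (E = 36678*((-9413 + 15408) + 10171) = 36678*(5995 + 10171) = 36678*16166 = 592936548)
25773/E = 25773/592936548 = 25773*(1/592936548) = 8591/197645516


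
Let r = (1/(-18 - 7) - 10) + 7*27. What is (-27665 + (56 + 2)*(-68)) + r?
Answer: -785751/25 ≈ -31430.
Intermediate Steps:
r = 4474/25 (r = (1/(-25) - 10) + 189 = (-1/25 - 10) + 189 = -251/25 + 189 = 4474/25 ≈ 178.96)
(-27665 + (56 + 2)*(-68)) + r = (-27665 + (56 + 2)*(-68)) + 4474/25 = (-27665 + 58*(-68)) + 4474/25 = (-27665 - 3944) + 4474/25 = -31609 + 4474/25 = -785751/25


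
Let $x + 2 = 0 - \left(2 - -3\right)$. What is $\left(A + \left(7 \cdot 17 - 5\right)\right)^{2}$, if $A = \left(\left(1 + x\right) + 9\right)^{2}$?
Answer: $15129$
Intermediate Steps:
$x = -7$ ($x = -2 + \left(0 - \left(2 - -3\right)\right) = -2 + \left(0 - \left(2 + 3\right)\right) = -2 + \left(0 - 5\right) = -2 - 5 = -7$)
$A = 9$ ($A = \left(\left(1 - 7\right) + 9\right)^{2} = \left(-6 + 9\right)^{2} = 3^{2} = 9$)
$\left(A + \left(7 \cdot 17 - 5\right)\right)^{2} = \left(9 + \left(7 \cdot 17 - 5\right)\right)^{2} = \left(9 + \left(119 - 5\right)\right)^{2} = \left(9 + 114\right)^{2} = 123^{2} = 15129$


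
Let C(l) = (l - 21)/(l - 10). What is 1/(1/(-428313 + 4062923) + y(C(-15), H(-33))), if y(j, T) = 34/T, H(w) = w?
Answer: -119942130/123576707 ≈ -0.97059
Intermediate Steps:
C(l) = (-21 + l)/(-10 + l)
1/(1/(-428313 + 4062923) + y(C(-15), H(-33))) = 1/(1/(-428313 + 4062923) + 34/(-33)) = 1/(1/3634610 + 34*(-1/33)) = 1/(1/3634610 - 34/33) = 1/(-123576707/119942130) = -119942130/123576707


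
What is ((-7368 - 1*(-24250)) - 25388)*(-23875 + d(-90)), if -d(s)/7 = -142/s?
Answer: 9142861232/45 ≈ 2.0317e+8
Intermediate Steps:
d(s) = 994/s (d(s) = -(-994)/s = 994/s)
((-7368 - 1*(-24250)) - 25388)*(-23875 + d(-90)) = ((-7368 - 1*(-24250)) - 25388)*(-23875 + 994/(-90)) = ((-7368 + 24250) - 25388)*(-23875 + 994*(-1/90)) = (16882 - 25388)*(-23875 - 497/45) = -8506*(-1074872/45) = 9142861232/45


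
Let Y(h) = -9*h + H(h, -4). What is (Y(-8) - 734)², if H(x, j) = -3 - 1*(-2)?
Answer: 439569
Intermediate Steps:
H(x, j) = -1 (H(x, j) = -3 + 2 = -1)
Y(h) = -1 - 9*h (Y(h) = -9*h - 1 = -1 - 9*h)
(Y(-8) - 734)² = ((-1 - 9*(-8)) - 734)² = ((-1 + 72) - 734)² = (71 - 734)² = (-663)² = 439569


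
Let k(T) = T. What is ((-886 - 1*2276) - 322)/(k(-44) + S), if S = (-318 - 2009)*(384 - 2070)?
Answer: -1742/1961639 ≈ -0.00088803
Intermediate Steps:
S = 3923322 (S = -2327*(-1686) = 3923322)
((-886 - 1*2276) - 322)/(k(-44) + S) = ((-886 - 1*2276) - 322)/(-44 + 3923322) = ((-886 - 2276) - 322)/3923278 = (-3162 - 322)*(1/3923278) = -3484*1/3923278 = -1742/1961639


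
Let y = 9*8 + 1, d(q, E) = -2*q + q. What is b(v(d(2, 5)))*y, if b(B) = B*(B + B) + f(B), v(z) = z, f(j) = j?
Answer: 438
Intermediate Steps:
d(q, E) = -q
y = 73 (y = 72 + 1 = 73)
b(B) = B + 2*B² (b(B) = B*(B + B) + B = B*(2*B) + B = 2*B² + B = B + 2*B²)
b(v(d(2, 5)))*y = ((-1*2)*(1 + 2*(-1*2)))*73 = -2*(1 + 2*(-2))*73 = -2*(1 - 4)*73 = -2*(-3)*73 = 6*73 = 438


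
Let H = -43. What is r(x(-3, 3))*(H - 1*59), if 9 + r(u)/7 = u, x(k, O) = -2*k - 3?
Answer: 4284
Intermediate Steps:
x(k, O) = -3 - 2*k
r(u) = -63 + 7*u
r(x(-3, 3))*(H - 1*59) = (-63 + 7*(-3 - 2*(-3)))*(-43 - 1*59) = (-63 + 7*(-3 + 6))*(-43 - 59) = (-63 + 7*3)*(-102) = (-63 + 21)*(-102) = -42*(-102) = 4284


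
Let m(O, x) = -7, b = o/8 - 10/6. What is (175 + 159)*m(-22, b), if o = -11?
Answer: -2338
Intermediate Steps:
b = -73/24 (b = -11/8 - 10/6 = -11*1/8 - 10*1/6 = -11/8 - 5/3 = -73/24 ≈ -3.0417)
(175 + 159)*m(-22, b) = (175 + 159)*(-7) = 334*(-7) = -2338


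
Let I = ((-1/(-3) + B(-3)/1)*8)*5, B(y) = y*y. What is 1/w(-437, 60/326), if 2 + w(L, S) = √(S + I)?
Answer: 489/90347 + 5*√3572634/180694 ≈ 0.057715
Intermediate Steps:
B(y) = y²
I = 1120/3 (I = ((-1/(-3) + (-3)²/1)*8)*5 = ((-1*(-⅓) + 9*1)*8)*5 = ((⅓ + 9)*8)*5 = ((28/3)*8)*5 = (224/3)*5 = 1120/3 ≈ 373.33)
w(L, S) = -2 + √(1120/3 + S) (w(L, S) = -2 + √(S + 1120/3) = -2 + √(1120/3 + S))
1/w(-437, 60/326) = 1/(-2 + √(3360 + 9*(60/326))/3) = 1/(-2 + √(3360 + 9*(60*(1/326)))/3) = 1/(-2 + √(3360 + 9*(30/163))/3) = 1/(-2 + √(3360 + 270/163)/3) = 1/(-2 + √(547950/163)/3) = 1/(-2 + (5*√3572634/163)/3) = 1/(-2 + 5*√3572634/489)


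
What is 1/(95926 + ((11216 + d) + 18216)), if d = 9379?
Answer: 1/134737 ≈ 7.4219e-6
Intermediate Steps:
1/(95926 + ((11216 + d) + 18216)) = 1/(95926 + ((11216 + 9379) + 18216)) = 1/(95926 + (20595 + 18216)) = 1/(95926 + 38811) = 1/134737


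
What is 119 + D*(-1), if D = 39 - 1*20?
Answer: 100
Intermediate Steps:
D = 19 (D = 39 - 20 = 19)
119 + D*(-1) = 119 + 19*(-1) = 119 - 19 = 100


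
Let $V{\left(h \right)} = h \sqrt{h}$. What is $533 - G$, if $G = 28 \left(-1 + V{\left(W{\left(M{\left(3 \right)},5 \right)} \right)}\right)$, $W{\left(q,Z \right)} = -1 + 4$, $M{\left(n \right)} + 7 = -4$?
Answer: $561 - 84 \sqrt{3} \approx 415.51$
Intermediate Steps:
$M{\left(n \right)} = -11$ ($M{\left(n \right)} = -7 - 4 = -11$)
$W{\left(q,Z \right)} = 3$
$V{\left(h \right)} = h^{\frac{3}{2}}$
$G = -28 + 84 \sqrt{3}$ ($G = 28 \left(-1 + 3^{\frac{3}{2}}\right) = 28 \left(-1 + 3 \sqrt{3}\right) = -28 + 84 \sqrt{3} \approx 117.49$)
$533 - G = 533 - \left(-28 + 84 \sqrt{3}\right) = 533 + \left(28 - 84 \sqrt{3}\right) = 561 - 84 \sqrt{3}$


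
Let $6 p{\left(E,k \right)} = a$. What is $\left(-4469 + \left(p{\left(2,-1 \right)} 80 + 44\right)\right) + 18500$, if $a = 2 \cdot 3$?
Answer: $14155$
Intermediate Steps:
$a = 6$
$p{\left(E,k \right)} = 1$ ($p{\left(E,k \right)} = \frac{1}{6} \cdot 6 = 1$)
$\left(-4469 + \left(p{\left(2,-1 \right)} 80 + 44\right)\right) + 18500 = \left(-4469 + \left(1 \cdot 80 + 44\right)\right) + 18500 = \left(-4469 + \left(80 + 44\right)\right) + 18500 = \left(-4469 + 124\right) + 18500 = -4345 + 18500 = 14155$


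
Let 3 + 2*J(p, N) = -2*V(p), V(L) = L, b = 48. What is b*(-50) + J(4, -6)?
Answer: -4811/2 ≈ -2405.5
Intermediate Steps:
J(p, N) = -3/2 - p (J(p, N) = -3/2 + (-2*p)/2 = -3/2 - p)
b*(-50) + J(4, -6) = 48*(-50) + (-3/2 - 1*4) = -2400 + (-3/2 - 4) = -2400 - 11/2 = -4811/2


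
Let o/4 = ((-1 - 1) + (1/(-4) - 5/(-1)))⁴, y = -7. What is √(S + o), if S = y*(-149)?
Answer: √81393/8 ≈ 35.662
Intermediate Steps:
S = 1043 (S = -7*(-149) = 1043)
o = 14641/64 (o = 4*((-1 - 1) + (1/(-4) - 5/(-1)))⁴ = 4*(-2 + (1*(-¼) - 5*(-1)))⁴ = 4*(-2 + (-¼ + 5))⁴ = 4*(-2 + 19/4)⁴ = 4*(11/4)⁴ = 4*(14641/256) = 14641/64 ≈ 228.77)
√(S + o) = √(1043 + 14641/64) = √(81393/64) = √81393/8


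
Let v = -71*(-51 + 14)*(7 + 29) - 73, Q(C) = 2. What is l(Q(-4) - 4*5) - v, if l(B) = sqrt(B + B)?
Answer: -94499 + 6*I ≈ -94499.0 + 6.0*I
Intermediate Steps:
v = 94499 (v = -(-2627)*36 - 73 = -71*(-1332) - 73 = 94572 - 73 = 94499)
l(B) = sqrt(2)*sqrt(B) (l(B) = sqrt(2*B) = sqrt(2)*sqrt(B))
l(Q(-4) - 4*5) - v = sqrt(2)*sqrt(2 - 4*5) - 1*94499 = sqrt(2)*sqrt(2 - 20) - 94499 = sqrt(2)*sqrt(-18) - 94499 = sqrt(2)*(3*I*sqrt(2)) - 94499 = 6*I - 94499 = -94499 + 6*I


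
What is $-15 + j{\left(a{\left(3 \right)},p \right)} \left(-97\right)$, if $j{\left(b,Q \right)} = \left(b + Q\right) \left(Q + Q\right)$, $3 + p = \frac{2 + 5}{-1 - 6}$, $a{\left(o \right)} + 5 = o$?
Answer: $-4671$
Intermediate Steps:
$a{\left(o \right)} = -5 + o$
$p = -4$ ($p = -3 + \frac{2 + 5}{-1 - 6} = -3 + \frac{7}{-7} = -3 + 7 \left(- \frac{1}{7}\right) = -3 - 1 = -4$)
$j{\left(b,Q \right)} = 2 Q \left(Q + b\right)$ ($j{\left(b,Q \right)} = \left(Q + b\right) 2 Q = 2 Q \left(Q + b\right)$)
$-15 + j{\left(a{\left(3 \right)},p \right)} \left(-97\right) = -15 + 2 \left(-4\right) \left(-4 + \left(-5 + 3\right)\right) \left(-97\right) = -15 + 2 \left(-4\right) \left(-4 - 2\right) \left(-97\right) = -15 + 2 \left(-4\right) \left(-6\right) \left(-97\right) = -15 + 48 \left(-97\right) = -15 - 4656 = -4671$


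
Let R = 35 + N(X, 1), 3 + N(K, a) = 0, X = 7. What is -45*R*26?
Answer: -37440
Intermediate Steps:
N(K, a) = -3 (N(K, a) = -3 + 0 = -3)
R = 32 (R = 35 - 3 = 32)
-45*R*26 = -45*32*26 = -1440*26 = -37440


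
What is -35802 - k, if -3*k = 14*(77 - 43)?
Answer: -106930/3 ≈ -35643.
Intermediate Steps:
k = -476/3 (k = -14*(77 - 43)/3 = -14*34/3 = -⅓*476 = -476/3 ≈ -158.67)
-35802 - k = -35802 - 1*(-476/3) = -35802 + 476/3 = -106930/3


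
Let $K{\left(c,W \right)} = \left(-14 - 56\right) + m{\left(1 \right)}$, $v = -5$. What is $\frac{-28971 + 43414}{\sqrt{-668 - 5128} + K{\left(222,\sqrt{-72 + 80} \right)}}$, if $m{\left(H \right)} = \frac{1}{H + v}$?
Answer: $- \frac{16233932}{171697} - \frac{1386528 i \sqrt{161}}{171697} \approx -94.55 - 102.47 i$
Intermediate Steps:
$m{\left(H \right)} = \frac{1}{-5 + H}$ ($m{\left(H \right)} = \frac{1}{H - 5} = \frac{1}{-5 + H}$)
$K{\left(c,W \right)} = - \frac{281}{4}$ ($K{\left(c,W \right)} = \left(-14 - 56\right) + \frac{1}{-5 + 1} = -70 + \frac{1}{-4} = -70 - \frac{1}{4} = - \frac{281}{4}$)
$\frac{-28971 + 43414}{\sqrt{-668 - 5128} + K{\left(222,\sqrt{-72 + 80} \right)}} = \frac{-28971 + 43414}{\sqrt{-668 - 5128} - \frac{281}{4}} = \frac{14443}{\sqrt{-5796} - \frac{281}{4}} = \frac{14443}{6 i \sqrt{161} - \frac{281}{4}} = \frac{14443}{- \frac{281}{4} + 6 i \sqrt{161}}$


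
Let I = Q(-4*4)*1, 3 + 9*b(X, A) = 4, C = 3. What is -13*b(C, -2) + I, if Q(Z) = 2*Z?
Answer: -301/9 ≈ -33.444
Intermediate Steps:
b(X, A) = 1/9 (b(X, A) = -1/3 + (1/9)*4 = -1/3 + 4/9 = 1/9)
I = -32 (I = (2*(-4*4))*1 = (2*(-16))*1 = -32*1 = -32)
-13*b(C, -2) + I = -13*1/9 - 32 = -13/9 - 32 = -301/9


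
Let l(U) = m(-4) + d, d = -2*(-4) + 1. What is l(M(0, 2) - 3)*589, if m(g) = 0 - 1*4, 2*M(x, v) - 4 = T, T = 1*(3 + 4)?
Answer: 2945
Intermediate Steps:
T = 7 (T = 1*7 = 7)
M(x, v) = 11/2 (M(x, v) = 2 + (½)*7 = 2 + 7/2 = 11/2)
m(g) = -4 (m(g) = 0 - 4 = -4)
d = 9 (d = 8 + 1 = 9)
l(U) = 5 (l(U) = -4 + 9 = 5)
l(M(0, 2) - 3)*589 = 5*589 = 2945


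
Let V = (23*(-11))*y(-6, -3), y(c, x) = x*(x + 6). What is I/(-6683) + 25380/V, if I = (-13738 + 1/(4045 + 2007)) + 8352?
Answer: 122303161083/10232715548 ≈ 11.952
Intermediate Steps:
y(c, x) = x*(6 + x)
V = 2277 (V = (23*(-11))*(-3*(6 - 3)) = -(-759)*3 = -253*(-9) = 2277)
I = -32596071/6052 (I = (-13738 + 1/6052) + 8352 = -83142375/6052 + 8352 = -32596071/6052 ≈ -5386.0)
I/(-6683) + 25380/V = -32596071/6052/(-6683) + 25380/2277 = -32596071/6052*(-1/6683) + 25380*(1/2277) = 32596071/40445516 + 2820/253 = 122303161083/10232715548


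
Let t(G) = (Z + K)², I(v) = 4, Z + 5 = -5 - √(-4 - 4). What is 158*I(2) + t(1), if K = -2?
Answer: 768 + 48*I*√2 ≈ 768.0 + 67.882*I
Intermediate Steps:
Z = -10 - 2*I*√2 (Z = -5 + (-5 - √(-4 - 4)) = -5 + (-5 - √(-8)) = -5 + (-5 - 2*I*√2) = -10 - 2*I*√2 ≈ -10.0 - 2.8284*I)
t(G) = (-12 - 2*I*√2)² (t(G) = ((-10 - 2*I*√2) - 2)² = (-12 - 2*I*√2)²)
158*I(2) + t(1) = 158*4 + (136 + 48*I*√2) = 632 + (136 + 48*I*√2) = 768 + 48*I*√2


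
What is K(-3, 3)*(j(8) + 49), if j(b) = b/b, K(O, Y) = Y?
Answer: 150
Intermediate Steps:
j(b) = 1
K(-3, 3)*(j(8) + 49) = 3*(1 + 49) = 3*50 = 150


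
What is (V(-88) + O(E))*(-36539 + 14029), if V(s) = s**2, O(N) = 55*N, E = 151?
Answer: -361262990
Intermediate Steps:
(V(-88) + O(E))*(-36539 + 14029) = ((-88)**2 + 55*151)*(-36539 + 14029) = (7744 + 8305)*(-22510) = 16049*(-22510) = -361262990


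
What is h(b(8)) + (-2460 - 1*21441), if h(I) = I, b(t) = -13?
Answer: -23914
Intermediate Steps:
h(b(8)) + (-2460 - 1*21441) = -13 + (-2460 - 1*21441) = -13 + (-2460 - 21441) = -13 - 23901 = -23914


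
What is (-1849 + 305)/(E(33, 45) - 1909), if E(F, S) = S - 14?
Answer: 772/939 ≈ 0.82215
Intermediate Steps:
E(F, S) = -14 + S
(-1849 + 305)/(E(33, 45) - 1909) = (-1849 + 305)/((-14 + 45) - 1909) = -1544/(31 - 1909) = -1544/(-1878) = -1544*(-1/1878) = 772/939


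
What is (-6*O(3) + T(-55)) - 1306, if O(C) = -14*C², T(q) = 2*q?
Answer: -660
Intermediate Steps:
(-6*O(3) + T(-55)) - 1306 = (-(-84)*3² + 2*(-55)) - 1306 = (-(-84)*9 - 110) - 1306 = (-6*(-126) - 110) - 1306 = (756 - 110) - 1306 = 646 - 1306 = -660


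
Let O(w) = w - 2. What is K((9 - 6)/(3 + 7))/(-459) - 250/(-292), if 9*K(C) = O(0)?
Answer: 516667/603126 ≈ 0.85665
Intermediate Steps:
O(w) = -2 + w
K(C) = -2/9 (K(C) = (-2 + 0)/9 = (1/9)*(-2) = -2/9)
K((9 - 6)/(3 + 7))/(-459) - 250/(-292) = -2/9/(-459) - 250/(-292) = -2/9*(-1/459) - 250*(-1/292) = 2/4131 + 125/146 = 516667/603126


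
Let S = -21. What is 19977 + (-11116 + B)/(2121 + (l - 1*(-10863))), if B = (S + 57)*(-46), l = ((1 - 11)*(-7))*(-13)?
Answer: 120594763/6037 ≈ 19976.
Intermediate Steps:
l = -910 (l = -10*(-7)*(-13) = 70*(-13) = -910)
B = -1656 (B = (-21 + 57)*(-46) = 36*(-46) = -1656)
19977 + (-11116 + B)/(2121 + (l - 1*(-10863))) = 19977 + (-11116 - 1656)/(2121 + (-910 - 1*(-10863))) = 19977 - 12772/(2121 + (-910 + 10863)) = 19977 - 12772/(2121 + 9953) = 19977 - 12772/12074 = 19977 - 12772*1/12074 = 19977 - 6386/6037 = 120594763/6037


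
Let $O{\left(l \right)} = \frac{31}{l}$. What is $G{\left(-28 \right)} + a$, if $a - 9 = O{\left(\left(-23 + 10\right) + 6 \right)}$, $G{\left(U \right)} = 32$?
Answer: $\frac{256}{7} \approx 36.571$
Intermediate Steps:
$a = \frac{32}{7}$ ($a = 9 + \frac{31}{\left(-23 + 10\right) + 6} = 9 + \frac{31}{-13 + 6} = 9 + \frac{31}{-7} = 9 + 31 \left(- \frac{1}{7}\right) = 9 - \frac{31}{7} = \frac{32}{7} \approx 4.5714$)
$G{\left(-28 \right)} + a = 32 + \frac{32}{7} = \frac{256}{7}$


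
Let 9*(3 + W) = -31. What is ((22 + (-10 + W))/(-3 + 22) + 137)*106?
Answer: 2488562/171 ≈ 14553.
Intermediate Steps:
W = -58/9 (W = -3 + (⅑)*(-31) = -3 - 31/9 = -58/9 ≈ -6.4444)
((22 + (-10 + W))/(-3 + 22) + 137)*106 = ((22 + (-10 - 58/9))/(-3 + 22) + 137)*106 = ((22 - 148/9)/19 + 137)*106 = ((50/9)*(1/19) + 137)*106 = (50/171 + 137)*106 = (23477/171)*106 = 2488562/171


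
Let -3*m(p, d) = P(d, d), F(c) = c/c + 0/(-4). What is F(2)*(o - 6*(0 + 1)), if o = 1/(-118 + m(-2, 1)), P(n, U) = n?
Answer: -2133/355 ≈ -6.0085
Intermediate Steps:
F(c) = 1 (F(c) = 1 + 0*(-¼) = 1 + 0 = 1)
m(p, d) = -d/3
o = -3/355 (o = 1/(-118 - ⅓*1) = 1/(-118 - ⅓) = 1/(-355/3) = -3/355 ≈ -0.0084507)
F(2)*(o - 6*(0 + 1)) = 1*(-3/355 - 6*(0 + 1)) = 1*(-3/355 - 6*1) = 1*(-3/355 - 6) = 1*(-2133/355) = -2133/355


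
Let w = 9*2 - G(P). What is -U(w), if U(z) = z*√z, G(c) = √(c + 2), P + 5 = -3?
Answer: -(18 - I*√6)^(3/2) ≈ -75.838 + 15.6*I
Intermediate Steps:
P = -8 (P = -5 - 3 = -8)
G(c) = √(2 + c)
w = 18 - I*√6 (w = 9*2 - √(2 - 8) = 18 - √(-6) = 18 - I*√6 ≈ 18.0 - 2.4495*I)
U(z) = z^(3/2)
-U(w) = -(18 - I*√6)^(3/2)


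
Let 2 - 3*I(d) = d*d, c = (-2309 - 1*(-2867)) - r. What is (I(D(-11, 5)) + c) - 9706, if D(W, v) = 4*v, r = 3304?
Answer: -37754/3 ≈ -12585.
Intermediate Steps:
c = -2746 (c = (-2309 - 1*(-2867)) - 1*3304 = (-2309 + 2867) - 3304 = 558 - 3304 = -2746)
I(d) = 2/3 - d**2/3 (I(d) = 2/3 - d*d/3 = 2/3 - d**2/3)
(I(D(-11, 5)) + c) - 9706 = ((2/3 - (4*5)**2/3) - 2746) - 9706 = ((2/3 - 1/3*20**2) - 2746) - 9706 = ((2/3 - 1/3*400) - 2746) - 9706 = ((2/3 - 400/3) - 2746) - 9706 = (-398/3 - 2746) - 9706 = -8636/3 - 9706 = -37754/3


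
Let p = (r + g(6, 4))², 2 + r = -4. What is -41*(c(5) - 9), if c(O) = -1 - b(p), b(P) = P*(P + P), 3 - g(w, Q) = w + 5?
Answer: 3150522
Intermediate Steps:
g(w, Q) = -2 - w (g(w, Q) = 3 - (w + 5) = 3 - (5 + w) = 3 + (-5 - w) = -2 - w)
r = -6 (r = -2 - 4 = -6)
p = 196 (p = (-6 + (-2 - 1*6))² = (-6 + (-2 - 6))² = (-6 - 8)² = (-14)² = 196)
b(P) = 2*P² (b(P) = P*(2*P) = 2*P²)
c(O) = -76833 (c(O) = -1 - 2*196² = -1 - 2*38416 = -1 - 1*76832 = -1 - 76832 = -76833)
-41*(c(5) - 9) = -41*(-76833 - 9) = -41*(-76842) = 3150522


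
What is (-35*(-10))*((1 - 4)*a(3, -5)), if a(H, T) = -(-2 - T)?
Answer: 3150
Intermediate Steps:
a(H, T) = 2 + T
(-35*(-10))*((1 - 4)*a(3, -5)) = (-35*(-10))*((1 - 4)*(2 - 5)) = 350*(-3*(-3)) = 350*9 = 3150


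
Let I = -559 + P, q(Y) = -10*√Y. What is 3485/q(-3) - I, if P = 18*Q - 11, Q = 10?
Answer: 390 + 697*I*√3/6 ≈ 390.0 + 201.21*I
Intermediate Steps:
P = 169 (P = 18*10 - 11 = 180 - 11 = 169)
I = -390 (I = -559 + 169 = -390)
3485/q(-3) - I = 3485/((-10*I*√3)) - 1*(-390) = 3485/((-10*I*√3)) + 390 = 3485*(I*√3/30) + 390 = 697*I*√3/6 + 390 = 390 + 697*I*√3/6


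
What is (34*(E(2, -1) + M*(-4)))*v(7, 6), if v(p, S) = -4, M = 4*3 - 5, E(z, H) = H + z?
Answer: 3672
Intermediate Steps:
M = 7 (M = 12 - 5 = 7)
(34*(E(2, -1) + M*(-4)))*v(7, 6) = (34*((-1 + 2) + 7*(-4)))*(-4) = (34*(1 - 28))*(-4) = (34*(-27))*(-4) = -918*(-4) = 3672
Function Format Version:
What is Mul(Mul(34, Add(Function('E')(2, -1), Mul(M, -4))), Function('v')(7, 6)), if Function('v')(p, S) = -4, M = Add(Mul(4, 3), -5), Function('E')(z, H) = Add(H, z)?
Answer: 3672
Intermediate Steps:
M = 7 (M = Add(12, -5) = 7)
Mul(Mul(34, Add(Function('E')(2, -1), Mul(M, -4))), Function('v')(7, 6)) = Mul(Mul(34, Add(Add(-1, 2), Mul(7, -4))), -4) = Mul(Mul(34, Add(1, -28)), -4) = Mul(Mul(34, -27), -4) = Mul(-918, -4) = 3672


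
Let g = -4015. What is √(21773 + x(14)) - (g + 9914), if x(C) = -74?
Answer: -5899 + 3*√2411 ≈ -5751.7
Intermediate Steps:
√(21773 + x(14)) - (g + 9914) = √(21773 - 74) - (-4015 + 9914) = √21699 - 1*5899 = 3*√2411 - 5899 = -5899 + 3*√2411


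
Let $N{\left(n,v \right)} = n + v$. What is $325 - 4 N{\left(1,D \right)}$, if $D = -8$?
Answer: $353$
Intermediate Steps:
$325 - 4 N{\left(1,D \right)} = 325 - 4 \left(1 - 8\right) = 325 - -28 = 325 + 28 = 353$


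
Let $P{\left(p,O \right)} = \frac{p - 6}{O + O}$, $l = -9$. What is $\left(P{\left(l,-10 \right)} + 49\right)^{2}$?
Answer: $\frac{39601}{16} \approx 2475.1$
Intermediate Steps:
$P{\left(p,O \right)} = \frac{-6 + p}{2 O}$
$\left(P{\left(l,-10 \right)} + 49\right)^{2} = \left(\frac{-6 - 9}{2 \left(-10\right)} + 49\right)^{2} = \left(\frac{1}{2} \left(- \frac{1}{10}\right) \left(-15\right) + 49\right)^{2} = \left(\frac{3}{4} + 49\right)^{2} = \left(\frac{199}{4}\right)^{2} = \frac{39601}{16}$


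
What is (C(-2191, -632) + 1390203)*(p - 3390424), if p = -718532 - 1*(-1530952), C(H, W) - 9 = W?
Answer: -3582342798320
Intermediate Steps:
C(H, W) = 9 + W
p = 812420 (p = -718532 + 1530952 = 812420)
(C(-2191, -632) + 1390203)*(p - 3390424) = ((9 - 632) + 1390203)*(812420 - 3390424) = (-623 + 1390203)*(-2578004) = 1389580*(-2578004) = -3582342798320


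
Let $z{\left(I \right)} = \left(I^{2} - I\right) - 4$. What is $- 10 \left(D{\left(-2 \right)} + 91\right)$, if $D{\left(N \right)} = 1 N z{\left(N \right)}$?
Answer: $-870$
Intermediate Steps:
$z{\left(I \right)} = -4 + I^{2} - I$
$D{\left(N \right)} = N \left(-4 + N^{2} - N\right)$ ($D{\left(N \right)} = 1 N \left(-4 + N^{2} - N\right) = N \left(-4 + N^{2} - N\right)$)
$- 10 \left(D{\left(-2 \right)} + 91\right) = - 10 \left(- 2 \left(-4 + \left(-2\right)^{2} - -2\right) + 91\right) = - 10 \left(- 2 \left(-4 + 4 + 2\right) + 91\right) = - 10 \left(\left(-2\right) 2 + 91\right) = - 10 \left(-4 + 91\right) = \left(-10\right) 87 = -870$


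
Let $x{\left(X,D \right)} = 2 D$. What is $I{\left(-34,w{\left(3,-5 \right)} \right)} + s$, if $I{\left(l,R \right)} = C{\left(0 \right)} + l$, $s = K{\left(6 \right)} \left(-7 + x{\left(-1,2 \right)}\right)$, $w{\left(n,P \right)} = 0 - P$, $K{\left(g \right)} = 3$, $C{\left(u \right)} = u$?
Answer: $-43$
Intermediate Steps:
$w{\left(n,P \right)} = - P$
$s = -9$ ($s = 3 \left(-7 + 2 \cdot 2\right) = 3 \left(-7 + 4\right) = 3 \left(-3\right) = -9$)
$I{\left(l,R \right)} = l$ ($I{\left(l,R \right)} = 0 + l = l$)
$I{\left(-34,w{\left(3,-5 \right)} \right)} + s = -34 - 9 = -43$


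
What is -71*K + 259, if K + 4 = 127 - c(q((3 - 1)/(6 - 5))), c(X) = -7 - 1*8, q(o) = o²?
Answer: -9539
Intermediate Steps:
c(X) = -15 (c(X) = -7 - 8 = -15)
K = 138 (K = -4 + (127 - 1*(-15)) = -4 + (127 + 15) = -4 + 142 = 138)
-71*K + 259 = -71*138 + 259 = -9798 + 259 = -9539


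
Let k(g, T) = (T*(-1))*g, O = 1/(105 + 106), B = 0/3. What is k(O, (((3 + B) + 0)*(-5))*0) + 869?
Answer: 869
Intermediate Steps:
B = 0 (B = 0*(⅓) = 0)
O = 1/211 ≈ 0.0047393
k(g, T) = -T*g (k(g, T) = (-T)*g = -T*g)
k(O, (((3 + B) + 0)*(-5))*0) + 869 = -1*(((3 + 0) + 0)*(-5))*0*1/211 + 869 = -1*((3 + 0)*(-5))*0*1/211 + 869 = -1*(3*(-5))*0*1/211 + 869 = -1*(-15*0)*1/211 + 869 = -1*0*1/211 + 869 = 0 + 869 = 869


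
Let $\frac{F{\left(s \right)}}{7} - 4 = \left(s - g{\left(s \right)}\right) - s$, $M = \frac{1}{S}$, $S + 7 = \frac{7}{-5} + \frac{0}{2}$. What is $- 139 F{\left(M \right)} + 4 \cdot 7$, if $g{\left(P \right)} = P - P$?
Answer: $-3864$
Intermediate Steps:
$g{\left(P \right)} = 0$
$S = - \frac{42}{5}$ ($S = -7 + \left(\frac{7}{-5} + \frac{0}{2}\right) = -7 + \left(7 \left(- \frac{1}{5}\right) + 0 \cdot \frac{1}{2}\right) = -7 + \left(- \frac{7}{5} + 0\right) = -7 - \frac{7}{5} = - \frac{42}{5} \approx -8.4$)
$M = - \frac{5}{42}$ ($M = \frac{1}{- \frac{42}{5}} = - \frac{5}{42} \approx -0.11905$)
$F{\left(s \right)} = 28$ ($F{\left(s \right)} = 28 + 7 \left(\left(s - 0\right) - s\right) = 28 + 7 \left(\left(s + 0\right) - s\right) = 28 + 7 \left(s - s\right) = 28 + 7 \cdot 0 = 28 + 0 = 28$)
$- 139 F{\left(M \right)} + 4 \cdot 7 = \left(-139\right) 28 + 4 \cdot 7 = -3892 + 28 = -3864$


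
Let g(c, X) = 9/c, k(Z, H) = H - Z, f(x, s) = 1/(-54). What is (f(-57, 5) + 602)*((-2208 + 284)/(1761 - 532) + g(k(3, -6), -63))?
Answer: -34164857/22122 ≈ -1544.4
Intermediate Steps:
f(x, s) = -1/54
(f(-57, 5) + 602)*((-2208 + 284)/(1761 - 532) + g(k(3, -6), -63)) = (-1/54 + 602)*((-2208 + 284)/(1761 - 532) + 9/(-6 - 1*3)) = 32507*(-1924/1229 + 9/(-6 - 3))/54 = 32507*(-1924*1/1229 + 9/(-9))/54 = 32507*(-1924/1229 + 9*(-1/9))/54 = 32507*(-1924/1229 - 1)/54 = (32507/54)*(-3153/1229) = -34164857/22122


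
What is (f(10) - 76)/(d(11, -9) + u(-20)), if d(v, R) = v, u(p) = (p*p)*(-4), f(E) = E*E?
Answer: -24/1589 ≈ -0.015104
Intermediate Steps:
f(E) = E²
u(p) = -4*p² (u(p) = p²*(-4) = -4*p²)
(f(10) - 76)/(d(11, -9) + u(-20)) = (10² - 76)/(11 - 4*(-20)²) = (100 - 76)/(11 - 4*400) = 24/(11 - 1600) = 24/(-1589) = 24*(-1/1589) = -24/1589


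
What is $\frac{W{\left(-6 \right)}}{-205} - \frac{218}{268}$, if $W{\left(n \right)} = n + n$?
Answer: $- \frac{20737}{27470} \approx -0.7549$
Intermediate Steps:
$W{\left(n \right)} = 2 n$
$\frac{W{\left(-6 \right)}}{-205} - \frac{218}{268} = \frac{2 \left(-6\right)}{-205} - \frac{218}{268} = \left(-12\right) \left(- \frac{1}{205}\right) - \frac{109}{134} = \frac{12}{205} - \frac{109}{134} = - \frac{20737}{27470}$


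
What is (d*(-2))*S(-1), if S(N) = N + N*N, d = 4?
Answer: 0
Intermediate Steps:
S(N) = N + N**2
(d*(-2))*S(-1) = (4*(-2))*(-(1 - 1)) = -(-8)*0 = -8*0 = 0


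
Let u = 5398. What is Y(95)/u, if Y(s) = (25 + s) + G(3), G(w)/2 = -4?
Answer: 56/2699 ≈ 0.020748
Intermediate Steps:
G(w) = -8 (G(w) = 2*(-4) = -8)
Y(s) = 17 + s (Y(s) = (25 + s) - 8 = 17 + s)
Y(95)/u = (17 + 95)/5398 = 112*(1/5398) = 56/2699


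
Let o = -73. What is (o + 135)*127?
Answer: 7874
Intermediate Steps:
(o + 135)*127 = (-73 + 135)*127 = 62*127 = 7874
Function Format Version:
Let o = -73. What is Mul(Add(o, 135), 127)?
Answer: 7874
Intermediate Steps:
Mul(Add(o, 135), 127) = Mul(Add(-73, 135), 127) = Mul(62, 127) = 7874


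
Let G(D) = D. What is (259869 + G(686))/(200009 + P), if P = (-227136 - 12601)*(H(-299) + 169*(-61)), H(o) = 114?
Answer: 260555/2444318724 ≈ 0.00010660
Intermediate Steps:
P = 2444118715 (P = (-227136 - 12601)*(114 + 169*(-61)) = -239737*(114 - 10309) = -239737*(-10195) = 2444118715)
(259869 + G(686))/(200009 + P) = (259869 + 686)/(200009 + 2444118715) = 260555/2444318724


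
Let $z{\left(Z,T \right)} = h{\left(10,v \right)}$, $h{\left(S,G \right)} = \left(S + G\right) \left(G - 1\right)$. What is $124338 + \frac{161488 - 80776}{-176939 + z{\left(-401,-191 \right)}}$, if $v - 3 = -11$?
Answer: $\frac{22002398754}{176957} \approx 1.2434 \cdot 10^{5}$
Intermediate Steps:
$v = -8$ ($v = 3 - 11 = -8$)
$h{\left(S,G \right)} = \left(-1 + G\right) \left(G + S\right)$ ($h{\left(S,G \right)} = \left(G + S\right) \left(-1 + G\right) = \left(-1 + G\right) \left(G + S\right)$)
$z{\left(Z,T \right)} = -18$ ($z{\left(Z,T \right)} = \left(-8\right)^{2} - -8 - 10 - 80 = 64 + 8 - 10 - 80 = -18$)
$124338 + \frac{161488 - 80776}{-176939 + z{\left(-401,-191 \right)}} = 124338 + \frac{161488 - 80776}{-176939 - 18} = 124338 + \frac{80712}{-176957} = 124338 + 80712 \left(- \frac{1}{176957}\right) = 124338 - \frac{80712}{176957} = \frac{22002398754}{176957}$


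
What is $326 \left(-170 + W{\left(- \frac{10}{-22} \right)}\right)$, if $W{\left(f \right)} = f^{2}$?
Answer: $- \frac{6697670}{121} \approx -55353.0$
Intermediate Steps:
$326 \left(-170 + W{\left(- \frac{10}{-22} \right)}\right) = 326 \left(-170 + \left(- \frac{10}{-22}\right)^{2}\right) = 326 \left(-170 + \left(\left(-10\right) \left(- \frac{1}{22}\right)\right)^{2}\right) = 326 \left(-170 + \left(\frac{5}{11}\right)^{2}\right) = 326 \left(-170 + \frac{25}{121}\right) = 326 \left(- \frac{20545}{121}\right) = - \frac{6697670}{121}$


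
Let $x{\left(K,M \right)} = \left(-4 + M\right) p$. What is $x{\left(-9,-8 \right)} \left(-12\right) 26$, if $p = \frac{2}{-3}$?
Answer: $-2496$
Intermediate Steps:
$p = - \frac{2}{3}$ ($p = 2 \left(- \frac{1}{3}\right) = - \frac{2}{3} \approx -0.66667$)
$x{\left(K,M \right)} = \frac{8}{3} - \frac{2 M}{3}$ ($x{\left(K,M \right)} = \left(-4 + M\right) \left(- \frac{2}{3}\right) = \frac{8}{3} - \frac{2 M}{3}$)
$x{\left(-9,-8 \right)} \left(-12\right) 26 = \left(\frac{8}{3} - - \frac{16}{3}\right) \left(-12\right) 26 = \left(\frac{8}{3} + \frac{16}{3}\right) \left(-12\right) 26 = 8 \left(-12\right) 26 = \left(-96\right) 26 = -2496$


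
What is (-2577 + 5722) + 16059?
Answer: 19204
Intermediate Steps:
(-2577 + 5722) + 16059 = 3145 + 16059 = 19204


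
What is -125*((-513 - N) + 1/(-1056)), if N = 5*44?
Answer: 96756125/1056 ≈ 91625.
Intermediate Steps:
N = 220
-125*((-513 - N) + 1/(-1056)) = -125*((-513 - 1*220) + 1/(-1056)) = -125*((-513 - 220) - 1/1056) = -125*(-733 - 1/1056) = -125*(-774049/1056) = 96756125/1056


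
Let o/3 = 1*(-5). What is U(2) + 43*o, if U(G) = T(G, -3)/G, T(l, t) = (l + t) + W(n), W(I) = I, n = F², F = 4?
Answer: -1275/2 ≈ -637.50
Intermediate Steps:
n = 16 (n = 4² = 16)
o = -15 (o = 3*(1*(-5)) = 3*(-5) = -15)
T(l, t) = 16 + l + t (T(l, t) = (l + t) + 16 = 16 + l + t)
U(G) = (13 + G)/G (U(G) = (16 + G - 3)/G = (13 + G)/G)
U(2) + 43*o = (13 + 2)/2 + 43*(-15) = (½)*15 - 645 = 15/2 - 645 = -1275/2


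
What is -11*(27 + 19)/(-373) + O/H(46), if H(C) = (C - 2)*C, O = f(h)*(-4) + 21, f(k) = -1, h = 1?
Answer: 1033469/754952 ≈ 1.3689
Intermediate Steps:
O = 25 (O = -1*(-4) + 21 = 4 + 21 = 25)
H(C) = C*(-2 + C) (H(C) = (-2 + C)*C = C*(-2 + C))
-11*(27 + 19)/(-373) + O/H(46) = -11*(27 + 19)/(-373) + 25/((46*(-2 + 46))) = -11*46*(-1/373) + 25/((46*44)) = -506*(-1/373) + 25/2024 = 506/373 + 25*(1/2024) = 506/373 + 25/2024 = 1033469/754952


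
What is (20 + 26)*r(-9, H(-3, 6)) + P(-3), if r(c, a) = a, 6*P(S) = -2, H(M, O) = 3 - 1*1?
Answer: 275/3 ≈ 91.667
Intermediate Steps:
H(M, O) = 2 (H(M, O) = 3 - 1 = 2)
P(S) = -⅓ (P(S) = (⅙)*(-2) = -⅓)
(20 + 26)*r(-9, H(-3, 6)) + P(-3) = (20 + 26)*2 - ⅓ = 46*2 - ⅓ = 92 - ⅓ = 275/3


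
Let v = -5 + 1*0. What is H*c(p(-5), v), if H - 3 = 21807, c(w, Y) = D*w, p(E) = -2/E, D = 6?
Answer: 52344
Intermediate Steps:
v = -5 (v = -5 + 0 = -5)
c(w, Y) = 6*w
H = 21810 (H = 3 + 21807 = 21810)
H*c(p(-5), v) = 21810*(6*(-2/(-5))) = 21810*(6*(-2*(-1/5))) = 21810*(6*(2/5)) = 21810*(12/5) = 52344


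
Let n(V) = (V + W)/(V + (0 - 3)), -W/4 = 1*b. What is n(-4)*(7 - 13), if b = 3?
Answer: -96/7 ≈ -13.714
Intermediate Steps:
W = -12 (W = -4*3 = -12)
n(V) = (-12 + V)/(-3 + V) (n(V) = (V - 12)/(V + (0 - 3)) = (-12 + V)/(V - 3) = (-12 + V)/(-3 + V))
n(-4)*(7 - 13) = ((-12 - 4)/(-3 - 4))*(7 - 13) = (-16/(-7))*(-6) = -⅐*(-16)*(-6) = (16/7)*(-6) = -96/7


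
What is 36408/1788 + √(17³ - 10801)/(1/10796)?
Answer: 3034/149 + 172736*I*√23 ≈ 20.362 + 8.2841e+5*I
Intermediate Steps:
36408/1788 + √(17³ - 10801)/(1/10796) = 36408*(1/1788) + √(4913 - 10801)/(1/10796) = 3034/149 + √(-5888)*10796 = 3034/149 + (16*I*√23)*10796 = 3034/149 + 172736*I*√23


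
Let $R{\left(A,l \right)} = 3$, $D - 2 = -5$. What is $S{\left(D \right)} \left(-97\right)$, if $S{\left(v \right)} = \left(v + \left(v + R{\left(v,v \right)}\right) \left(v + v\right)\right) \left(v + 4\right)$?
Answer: $291$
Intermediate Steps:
$D = -3$ ($D = 2 - 5 = -3$)
$S{\left(v \right)} = \left(4 + v\right) \left(v + 2 v \left(3 + v\right)\right)$ ($S{\left(v \right)} = \left(v + \left(v + 3\right) \left(v + v\right)\right) \left(v + 4\right) = \left(v + \left(3 + v\right) 2 v\right) \left(4 + v\right) = \left(v + 2 v \left(3 + v\right)\right) \left(4 + v\right) = \left(4 + v\right) \left(v + 2 v \left(3 + v\right)\right)$)
$S{\left(D \right)} \left(-97\right) = - 3 \left(28 + 2 \left(-3\right)^{2} + 15 \left(-3\right)\right) \left(-97\right) = - 3 \left(28 + 2 \cdot 9 - 45\right) \left(-97\right) = - 3 \left(28 + 18 - 45\right) \left(-97\right) = \left(-3\right) 1 \left(-97\right) = \left(-3\right) \left(-97\right) = 291$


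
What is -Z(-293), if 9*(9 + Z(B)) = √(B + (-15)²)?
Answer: 9 - 2*I*√17/9 ≈ 9.0 - 0.91625*I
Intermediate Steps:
Z(B) = -9 + √(225 + B)/9 (Z(B) = -9 + √(B + (-15)²)/9 = -9 + √(B + 225)/9 = -9 + √(225 + B)/9)
-Z(-293) = -(-9 + √(225 - 293)/9) = -(-9 + √(-68)/9) = -(-9 + (2*I*√17)/9) = -(-9 + 2*I*√17/9) = 9 - 2*I*√17/9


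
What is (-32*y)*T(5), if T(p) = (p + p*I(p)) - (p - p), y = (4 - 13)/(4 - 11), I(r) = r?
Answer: -8640/7 ≈ -1234.3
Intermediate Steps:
y = 9/7 (y = -9/(-7) = -9*(-1/7) = 9/7 ≈ 1.2857)
T(p) = p + p**2 (T(p) = (p + p*p) - (p - p) = (p + p**2) - 1*0 = (p + p**2) + 0 = p + p**2)
(-32*y)*T(5) = (-32*9/7)*(5*(1 + 5)) = -1440*6/7 = -288/7*30 = -8640/7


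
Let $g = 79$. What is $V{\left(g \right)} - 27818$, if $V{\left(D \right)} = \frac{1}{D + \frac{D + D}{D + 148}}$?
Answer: $- \frac{503255211}{18091} \approx -27818.0$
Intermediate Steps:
$V{\left(D \right)} = \frac{1}{D + \frac{2 D}{148 + D}}$
$V{\left(g \right)} - 27818 = \frac{148 + 79}{79 \left(150 + 79\right)} - 27818 = \frac{1}{79} \cdot \frac{1}{229} \cdot 227 - 27818 = \frac{227}{18091} - 27818 = - \frac{503255211}{18091}$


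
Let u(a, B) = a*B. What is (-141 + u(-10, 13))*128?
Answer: -34688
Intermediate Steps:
u(a, B) = B*a
(-141 + u(-10, 13))*128 = (-141 + 13*(-10))*128 = (-141 - 130)*128 = -271*128 = -34688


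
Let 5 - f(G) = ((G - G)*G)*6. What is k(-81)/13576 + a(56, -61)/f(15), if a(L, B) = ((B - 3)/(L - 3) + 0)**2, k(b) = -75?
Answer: 54553921/190674920 ≈ 0.28611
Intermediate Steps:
a(L, B) = (-3 + B)**2/(-3 + L)**2 (a(L, B) = ((-3 + B)/(-3 + L) + 0)**2 = ((-3 + B)/(-3 + L))**2 = (-3 + B)**2/(-3 + L)**2)
f(G) = 5 (f(G) = 5 - (G - G)*G*6 = 5 - 0*G*6 = 5 - 0*6 = 5 - 1*0 = 5 + 0 = 5)
k(-81)/13576 + a(56, -61)/f(15) = -75/13576 + ((-3 - 61)**2/(-3 + 56)**2)/5 = -75*1/13576 + ((-64)**2/53**2)*(1/5) = -75/13576 + (4096*(1/2809))*(1/5) = -75/13576 + (4096/2809)*(1/5) = -75/13576 + 4096/14045 = 54553921/190674920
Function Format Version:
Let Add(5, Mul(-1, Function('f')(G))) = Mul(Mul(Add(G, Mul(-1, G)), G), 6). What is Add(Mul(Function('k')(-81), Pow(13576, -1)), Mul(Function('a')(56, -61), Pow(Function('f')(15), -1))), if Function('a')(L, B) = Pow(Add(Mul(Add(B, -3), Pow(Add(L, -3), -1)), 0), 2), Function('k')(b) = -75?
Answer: Rational(54553921, 190674920) ≈ 0.28611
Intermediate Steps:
Function('a')(L, B) = Mul(Pow(Add(-3, B), 2), Pow(Add(-3, L), -2)) (Function('a')(L, B) = Pow(Add(Mul(Add(-3, B), Pow(Add(-3, L), -1)), 0), 2) = Pow(Add(Mul(Pow(Add(-3, L), -1), Add(-3, B)), 0), 2) = Pow(Mul(Pow(Add(-3, L), -1), Add(-3, B)), 2) = Mul(Pow(Add(-3, B), 2), Pow(Add(-3, L), -2)))
Function('f')(G) = 5 (Function('f')(G) = Add(5, Mul(-1, Mul(Mul(Add(G, Mul(-1, G)), G), 6))) = Add(5, Mul(-1, Mul(Mul(0, G), 6))) = Add(5, Mul(-1, Mul(0, 6))) = Add(5, Mul(-1, 0)) = Add(5, 0) = 5)
Add(Mul(Function('k')(-81), Pow(13576, -1)), Mul(Function('a')(56, -61), Pow(Function('f')(15), -1))) = Add(Mul(-75, Pow(13576, -1)), Mul(Mul(Pow(Add(-3, -61), 2), Pow(Add(-3, 56), -2)), Pow(5, -1))) = Add(Mul(-75, Rational(1, 13576)), Mul(Mul(Pow(-64, 2), Pow(53, -2)), Rational(1, 5))) = Add(Rational(-75, 13576), Mul(Mul(4096, Rational(1, 2809)), Rational(1, 5))) = Add(Rational(-75, 13576), Mul(Rational(4096, 2809), Rational(1, 5))) = Add(Rational(-75, 13576), Rational(4096, 14045)) = Rational(54553921, 190674920)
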